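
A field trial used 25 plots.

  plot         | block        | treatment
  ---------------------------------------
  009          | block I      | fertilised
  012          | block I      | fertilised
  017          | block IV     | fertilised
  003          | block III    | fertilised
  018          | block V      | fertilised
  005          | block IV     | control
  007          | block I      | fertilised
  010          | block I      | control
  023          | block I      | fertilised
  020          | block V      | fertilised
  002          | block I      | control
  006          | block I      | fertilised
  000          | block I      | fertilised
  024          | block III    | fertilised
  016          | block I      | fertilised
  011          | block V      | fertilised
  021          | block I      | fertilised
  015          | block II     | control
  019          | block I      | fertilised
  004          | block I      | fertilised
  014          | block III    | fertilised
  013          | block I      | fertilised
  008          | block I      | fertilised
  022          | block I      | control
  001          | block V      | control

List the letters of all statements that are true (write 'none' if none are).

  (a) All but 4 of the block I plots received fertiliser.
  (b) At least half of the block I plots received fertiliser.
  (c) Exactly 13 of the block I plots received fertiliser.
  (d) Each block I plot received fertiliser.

|A| = 15, |A ∩ B| = 12, |A ∖ B| = 3.
(a) |A ∖ B| = 4: fails.
(b) |A ∩ B| ≥ |A ∖ B|: holds.
(c) |A ∩ B| = 13: fails.
(d) A ⊆ B, i.e. every element of A is in B (|A ∖ B| = 0): fails.

(b)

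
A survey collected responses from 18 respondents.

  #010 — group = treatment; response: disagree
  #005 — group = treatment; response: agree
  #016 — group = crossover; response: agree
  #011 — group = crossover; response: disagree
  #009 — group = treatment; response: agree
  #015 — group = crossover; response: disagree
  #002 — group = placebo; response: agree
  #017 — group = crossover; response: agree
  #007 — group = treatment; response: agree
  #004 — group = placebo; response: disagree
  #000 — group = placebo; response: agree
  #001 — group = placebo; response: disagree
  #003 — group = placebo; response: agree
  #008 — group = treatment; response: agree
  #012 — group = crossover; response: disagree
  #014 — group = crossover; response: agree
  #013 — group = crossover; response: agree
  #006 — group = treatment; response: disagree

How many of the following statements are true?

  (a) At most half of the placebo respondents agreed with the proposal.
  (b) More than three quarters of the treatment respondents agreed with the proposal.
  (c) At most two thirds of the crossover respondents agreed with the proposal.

(a) placebo: |A| = 5, |A ∩ B| = 3; needs |A ∩ B| ≤ |A ∖ B| — false.
(b) treatment: |A| = 6, |A ∩ B| = 4; needs |A ∩ B| / |A| > 3/4 — false.
(c) crossover: |A| = 7, |A ∩ B| = 4; needs |A ∩ B| / |A| ≤ 2/3 — true.

1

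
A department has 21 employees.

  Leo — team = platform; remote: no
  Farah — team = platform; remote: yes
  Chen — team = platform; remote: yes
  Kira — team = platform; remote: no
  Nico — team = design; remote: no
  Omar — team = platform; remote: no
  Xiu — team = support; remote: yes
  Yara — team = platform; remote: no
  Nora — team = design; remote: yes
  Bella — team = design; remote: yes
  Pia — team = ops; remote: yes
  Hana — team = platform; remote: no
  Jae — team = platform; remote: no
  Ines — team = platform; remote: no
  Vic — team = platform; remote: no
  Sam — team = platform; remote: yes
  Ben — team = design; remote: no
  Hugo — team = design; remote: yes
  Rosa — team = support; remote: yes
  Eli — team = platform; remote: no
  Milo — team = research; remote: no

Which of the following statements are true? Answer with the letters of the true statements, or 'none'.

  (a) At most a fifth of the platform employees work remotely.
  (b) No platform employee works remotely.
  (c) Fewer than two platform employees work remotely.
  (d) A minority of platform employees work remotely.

(d)

|A| = 12, |A ∩ B| = 3, |A ∖ B| = 9.
(a) |A ∩ B| / |A| ≤ 1/5: fails.
(b) A ∩ B = ∅ (|A ∩ B| = 0): fails.
(c) |A ∩ B| < 2: fails.
(d) |A ∩ B| < |A ∖ B|: holds.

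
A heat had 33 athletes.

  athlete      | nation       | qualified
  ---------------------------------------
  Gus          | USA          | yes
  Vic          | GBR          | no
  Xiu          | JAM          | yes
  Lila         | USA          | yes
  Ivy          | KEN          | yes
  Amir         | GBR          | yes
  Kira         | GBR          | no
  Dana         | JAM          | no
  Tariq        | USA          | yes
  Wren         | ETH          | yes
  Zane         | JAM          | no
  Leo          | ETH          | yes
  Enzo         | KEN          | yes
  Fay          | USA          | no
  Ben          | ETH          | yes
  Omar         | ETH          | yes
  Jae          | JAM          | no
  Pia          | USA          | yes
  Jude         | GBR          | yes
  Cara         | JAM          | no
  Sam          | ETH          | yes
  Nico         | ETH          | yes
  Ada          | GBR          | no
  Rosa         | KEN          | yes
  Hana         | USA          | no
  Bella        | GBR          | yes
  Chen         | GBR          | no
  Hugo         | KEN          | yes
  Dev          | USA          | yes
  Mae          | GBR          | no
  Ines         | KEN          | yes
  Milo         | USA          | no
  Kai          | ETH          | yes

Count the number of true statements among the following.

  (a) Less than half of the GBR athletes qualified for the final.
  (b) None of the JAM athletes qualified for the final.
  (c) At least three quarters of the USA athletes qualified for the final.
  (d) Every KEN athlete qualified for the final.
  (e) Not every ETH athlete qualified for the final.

(a) GBR: |A| = 8, |A ∩ B| = 3; needs |A ∩ B| < |A ∖ B| — true.
(b) JAM: |A| = 5, |A ∩ B| = 1; needs A ∩ B = ∅ (|A ∩ B| = 0) — false.
(c) USA: |A| = 8, |A ∩ B| = 5; needs |A ∩ B| / |A| ≥ 3/4 — false.
(d) KEN: |A| = 5, |A ∩ B| = 5; needs A ⊆ B, i.e. every element of A is in B (|A ∖ B| = 0) — true.
(e) ETH: |A| = 7, |A ∩ B| = 7; needs A ⊄ B (|A ∖ B| ≥ 1) — false.

2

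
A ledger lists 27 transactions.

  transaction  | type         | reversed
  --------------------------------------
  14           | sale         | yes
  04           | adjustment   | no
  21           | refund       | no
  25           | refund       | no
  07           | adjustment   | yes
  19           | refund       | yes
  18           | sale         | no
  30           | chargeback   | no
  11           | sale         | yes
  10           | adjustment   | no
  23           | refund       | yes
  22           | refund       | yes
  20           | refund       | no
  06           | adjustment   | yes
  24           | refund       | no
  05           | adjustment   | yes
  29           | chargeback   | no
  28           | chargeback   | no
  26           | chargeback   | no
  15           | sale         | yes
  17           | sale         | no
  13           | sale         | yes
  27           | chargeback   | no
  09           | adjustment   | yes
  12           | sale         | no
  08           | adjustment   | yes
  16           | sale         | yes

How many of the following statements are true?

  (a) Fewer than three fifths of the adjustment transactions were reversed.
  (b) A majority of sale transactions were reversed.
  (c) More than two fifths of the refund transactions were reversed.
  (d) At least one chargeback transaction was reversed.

(a) adjustment: |A| = 7, |A ∩ B| = 5; needs |A ∩ B| / |A| < 3/5 — false.
(b) sale: |A| = 8, |A ∩ B| = 5; needs |A ∩ B| > |A ∖ B| — true.
(c) refund: |A| = 7, |A ∩ B| = 3; needs |A ∩ B| / |A| > 2/5 — true.
(d) chargeback: |A| = 5, |A ∩ B| = 0; needs A ∩ B ≠ ∅ (|A ∩ B| ≥ 1) — false.

2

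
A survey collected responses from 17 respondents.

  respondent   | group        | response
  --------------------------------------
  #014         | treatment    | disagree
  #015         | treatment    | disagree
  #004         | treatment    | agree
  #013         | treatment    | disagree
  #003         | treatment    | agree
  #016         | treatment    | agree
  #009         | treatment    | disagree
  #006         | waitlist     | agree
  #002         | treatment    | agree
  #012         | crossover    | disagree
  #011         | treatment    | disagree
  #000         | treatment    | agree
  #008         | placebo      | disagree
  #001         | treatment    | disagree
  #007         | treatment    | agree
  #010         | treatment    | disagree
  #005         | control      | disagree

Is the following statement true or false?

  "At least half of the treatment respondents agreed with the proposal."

False

'At least half of the treatment respondents agreed with the proposal' holds iff |A ∩ B| ≥ |A ∖ B|.
A (the restrictor) = {#014, #015, #004, #013, #003, #016, #009, #002, #011, #000, #001, #007, #010}, |A| = 13.
A ∩ B = {#004, #003, #016, #002, #000, #007}, so |A ∩ B| = 6.
A ∖ B = {#014, #015, #013, #009, #011, #001, #010}, so |A ∖ B| = 7.
6 < 7, so the statement is false.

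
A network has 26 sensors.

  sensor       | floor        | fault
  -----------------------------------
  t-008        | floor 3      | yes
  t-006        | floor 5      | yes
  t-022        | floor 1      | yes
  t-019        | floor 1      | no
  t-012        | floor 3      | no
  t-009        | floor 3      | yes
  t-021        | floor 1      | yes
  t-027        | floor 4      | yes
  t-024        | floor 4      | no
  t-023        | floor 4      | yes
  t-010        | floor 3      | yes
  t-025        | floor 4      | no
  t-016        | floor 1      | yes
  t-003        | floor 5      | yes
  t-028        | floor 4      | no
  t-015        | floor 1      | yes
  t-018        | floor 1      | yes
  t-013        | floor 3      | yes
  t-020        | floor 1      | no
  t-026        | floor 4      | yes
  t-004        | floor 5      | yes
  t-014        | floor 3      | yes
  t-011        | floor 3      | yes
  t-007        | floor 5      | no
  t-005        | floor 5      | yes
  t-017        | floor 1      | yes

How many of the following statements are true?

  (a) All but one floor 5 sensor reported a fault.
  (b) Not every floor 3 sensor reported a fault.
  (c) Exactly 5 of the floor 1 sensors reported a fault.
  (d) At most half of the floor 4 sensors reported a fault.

3

(a) floor 5: |A| = 5, |A ∩ B| = 4; needs |A ∖ B| = 1 — true.
(b) floor 3: |A| = 7, |A ∩ B| = 6; needs A ⊄ B (|A ∖ B| ≥ 1) — true.
(c) floor 1: |A| = 8, |A ∩ B| = 6; needs |A ∩ B| = 5 — false.
(d) floor 4: |A| = 6, |A ∩ B| = 3; needs |A ∩ B| ≤ |A ∖ B| — true.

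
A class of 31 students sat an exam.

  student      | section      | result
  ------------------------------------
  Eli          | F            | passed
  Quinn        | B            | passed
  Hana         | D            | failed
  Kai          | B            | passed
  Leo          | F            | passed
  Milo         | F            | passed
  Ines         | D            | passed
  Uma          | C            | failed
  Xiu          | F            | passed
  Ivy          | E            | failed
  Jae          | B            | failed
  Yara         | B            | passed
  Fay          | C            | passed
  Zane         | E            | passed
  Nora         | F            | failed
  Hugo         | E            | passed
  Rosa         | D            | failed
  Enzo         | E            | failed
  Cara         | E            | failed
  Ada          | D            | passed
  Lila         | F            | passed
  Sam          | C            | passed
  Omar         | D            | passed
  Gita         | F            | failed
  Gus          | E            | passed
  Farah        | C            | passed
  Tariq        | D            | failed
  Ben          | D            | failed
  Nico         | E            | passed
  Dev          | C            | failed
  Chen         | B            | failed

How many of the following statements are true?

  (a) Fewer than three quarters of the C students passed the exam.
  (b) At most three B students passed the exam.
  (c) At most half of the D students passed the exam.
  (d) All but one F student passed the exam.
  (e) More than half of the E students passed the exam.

(a) C: |A| = 5, |A ∩ B| = 3; needs |A ∩ B| / |A| < 3/4 — true.
(b) B: |A| = 5, |A ∩ B| = 3; needs |A ∩ B| ≤ 3 — true.
(c) D: |A| = 7, |A ∩ B| = 3; needs |A ∩ B| ≤ |A ∖ B| — true.
(d) F: |A| = 7, |A ∩ B| = 5; needs |A ∖ B| = 1 — false.
(e) E: |A| = 7, |A ∩ B| = 4; needs |A ∩ B| > |A ∖ B| — true.

4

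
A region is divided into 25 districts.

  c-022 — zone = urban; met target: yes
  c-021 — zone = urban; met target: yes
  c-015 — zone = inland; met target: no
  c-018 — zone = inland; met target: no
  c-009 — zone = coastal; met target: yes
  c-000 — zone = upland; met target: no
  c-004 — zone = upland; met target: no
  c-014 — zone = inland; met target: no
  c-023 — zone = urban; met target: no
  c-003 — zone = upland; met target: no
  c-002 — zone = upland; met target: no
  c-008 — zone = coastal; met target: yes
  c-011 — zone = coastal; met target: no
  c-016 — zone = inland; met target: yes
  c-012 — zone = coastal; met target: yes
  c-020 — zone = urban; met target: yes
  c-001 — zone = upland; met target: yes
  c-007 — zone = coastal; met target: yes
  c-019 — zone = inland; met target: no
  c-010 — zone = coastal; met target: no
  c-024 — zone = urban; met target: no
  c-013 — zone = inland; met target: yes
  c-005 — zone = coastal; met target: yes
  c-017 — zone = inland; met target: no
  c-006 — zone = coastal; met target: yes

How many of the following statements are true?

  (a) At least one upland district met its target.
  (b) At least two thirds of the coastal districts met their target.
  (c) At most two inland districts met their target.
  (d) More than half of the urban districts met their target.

(a) upland: |A| = 5, |A ∩ B| = 1; needs A ∩ B ≠ ∅ (|A ∩ B| ≥ 1) — true.
(b) coastal: |A| = 8, |A ∩ B| = 6; needs |A ∩ B| / |A| ≥ 2/3 — true.
(c) inland: |A| = 7, |A ∩ B| = 2; needs |A ∩ B| ≤ 2 — true.
(d) urban: |A| = 5, |A ∩ B| = 3; needs |A ∩ B| > |A ∖ B| — true.

4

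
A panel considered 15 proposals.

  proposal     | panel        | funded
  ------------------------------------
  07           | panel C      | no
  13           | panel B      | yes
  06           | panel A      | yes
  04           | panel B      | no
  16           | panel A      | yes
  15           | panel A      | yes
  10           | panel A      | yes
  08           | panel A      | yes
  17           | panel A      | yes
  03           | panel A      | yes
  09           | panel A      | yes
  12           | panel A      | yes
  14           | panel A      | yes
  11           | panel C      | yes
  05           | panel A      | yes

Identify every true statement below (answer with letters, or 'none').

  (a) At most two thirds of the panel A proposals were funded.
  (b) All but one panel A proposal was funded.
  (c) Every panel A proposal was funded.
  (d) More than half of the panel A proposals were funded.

(c), (d)

|A| = 11, |A ∩ B| = 11, |A ∖ B| = 0.
(a) |A ∩ B| / |A| ≤ 2/3: fails.
(b) |A ∖ B| = 1: fails.
(c) A ⊆ B, i.e. every element of A is in B (|A ∖ B| = 0): holds.
(d) |A ∩ B| > |A ∖ B|: holds.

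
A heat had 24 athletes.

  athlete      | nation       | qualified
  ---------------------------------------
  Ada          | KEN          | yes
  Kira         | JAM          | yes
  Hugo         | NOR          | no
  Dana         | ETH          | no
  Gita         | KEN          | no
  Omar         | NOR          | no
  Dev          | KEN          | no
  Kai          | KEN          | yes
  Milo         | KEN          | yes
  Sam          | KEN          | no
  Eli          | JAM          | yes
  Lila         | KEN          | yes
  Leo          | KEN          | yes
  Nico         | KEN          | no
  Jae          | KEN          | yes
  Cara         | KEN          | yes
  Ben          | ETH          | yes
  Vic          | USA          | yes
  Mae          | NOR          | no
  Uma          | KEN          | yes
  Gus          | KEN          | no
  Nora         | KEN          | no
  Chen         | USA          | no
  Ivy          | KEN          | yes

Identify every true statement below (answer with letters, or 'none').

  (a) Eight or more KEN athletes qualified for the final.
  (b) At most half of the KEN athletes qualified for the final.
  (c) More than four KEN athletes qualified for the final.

|A| = 15, |A ∩ B| = 9, |A ∖ B| = 6.
(a) |A ∩ B| ≥ 8: holds.
(b) |A ∩ B| ≤ |A ∖ B|: fails.
(c) |A ∩ B| > 4: holds.

(a), (c)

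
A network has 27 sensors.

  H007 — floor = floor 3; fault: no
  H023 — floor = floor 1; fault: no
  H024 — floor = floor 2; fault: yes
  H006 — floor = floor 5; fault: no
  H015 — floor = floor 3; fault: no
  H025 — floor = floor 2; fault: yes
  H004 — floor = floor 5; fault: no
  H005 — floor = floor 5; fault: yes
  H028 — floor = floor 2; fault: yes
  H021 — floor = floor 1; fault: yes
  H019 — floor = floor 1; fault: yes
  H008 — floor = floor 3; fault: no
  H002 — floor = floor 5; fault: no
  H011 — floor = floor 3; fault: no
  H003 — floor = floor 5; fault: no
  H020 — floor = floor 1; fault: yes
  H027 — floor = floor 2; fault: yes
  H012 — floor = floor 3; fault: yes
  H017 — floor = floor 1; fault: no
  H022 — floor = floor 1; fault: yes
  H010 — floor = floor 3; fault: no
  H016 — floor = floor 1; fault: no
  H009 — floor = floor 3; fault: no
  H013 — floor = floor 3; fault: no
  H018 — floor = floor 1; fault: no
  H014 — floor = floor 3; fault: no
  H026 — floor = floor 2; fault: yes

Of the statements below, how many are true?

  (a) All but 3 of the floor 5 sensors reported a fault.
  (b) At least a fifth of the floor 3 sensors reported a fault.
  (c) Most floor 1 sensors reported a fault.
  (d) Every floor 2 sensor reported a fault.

1

(a) floor 5: |A| = 5, |A ∩ B| = 1; needs |A ∖ B| = 3 — false.
(b) floor 3: |A| = 9, |A ∩ B| = 1; needs |A ∩ B| / |A| ≥ 1/5 — false.
(c) floor 1: |A| = 8, |A ∩ B| = 4; needs |A ∩ B| > |A ∖ B| — false.
(d) floor 2: |A| = 5, |A ∩ B| = 5; needs A ⊆ B, i.e. every element of A is in B (|A ∖ B| = 0) — true.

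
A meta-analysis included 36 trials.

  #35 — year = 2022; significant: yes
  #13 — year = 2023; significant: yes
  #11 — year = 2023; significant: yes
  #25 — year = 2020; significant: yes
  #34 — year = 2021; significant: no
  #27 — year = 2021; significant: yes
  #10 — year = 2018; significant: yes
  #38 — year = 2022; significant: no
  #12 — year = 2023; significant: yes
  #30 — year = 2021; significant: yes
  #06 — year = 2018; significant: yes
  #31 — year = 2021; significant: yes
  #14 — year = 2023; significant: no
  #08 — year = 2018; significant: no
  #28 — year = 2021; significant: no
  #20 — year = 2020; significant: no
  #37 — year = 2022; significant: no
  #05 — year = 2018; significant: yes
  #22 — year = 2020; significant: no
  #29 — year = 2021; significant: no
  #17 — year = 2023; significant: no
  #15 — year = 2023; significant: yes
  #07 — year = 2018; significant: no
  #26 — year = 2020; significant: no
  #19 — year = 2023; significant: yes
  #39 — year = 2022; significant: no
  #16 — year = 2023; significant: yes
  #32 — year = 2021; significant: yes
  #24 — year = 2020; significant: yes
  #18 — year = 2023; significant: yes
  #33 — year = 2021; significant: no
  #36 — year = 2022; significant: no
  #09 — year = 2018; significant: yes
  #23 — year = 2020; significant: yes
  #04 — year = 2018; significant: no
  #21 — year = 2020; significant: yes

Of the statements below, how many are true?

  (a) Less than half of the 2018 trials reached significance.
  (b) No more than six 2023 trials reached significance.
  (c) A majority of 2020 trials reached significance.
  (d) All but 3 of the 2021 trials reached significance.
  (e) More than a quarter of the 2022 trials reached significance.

(a) 2018: |A| = 7, |A ∩ B| = 4; needs |A ∩ B| < |A ∖ B| — false.
(b) 2023: |A| = 9, |A ∩ B| = 7; needs |A ∩ B| ≤ 6 — false.
(c) 2020: |A| = 7, |A ∩ B| = 4; needs |A ∩ B| > |A ∖ B| — true.
(d) 2021: |A| = 8, |A ∩ B| = 4; needs |A ∖ B| = 3 — false.
(e) 2022: |A| = 5, |A ∩ B| = 1; needs |A ∩ B| / |A| > 1/4 — false.

1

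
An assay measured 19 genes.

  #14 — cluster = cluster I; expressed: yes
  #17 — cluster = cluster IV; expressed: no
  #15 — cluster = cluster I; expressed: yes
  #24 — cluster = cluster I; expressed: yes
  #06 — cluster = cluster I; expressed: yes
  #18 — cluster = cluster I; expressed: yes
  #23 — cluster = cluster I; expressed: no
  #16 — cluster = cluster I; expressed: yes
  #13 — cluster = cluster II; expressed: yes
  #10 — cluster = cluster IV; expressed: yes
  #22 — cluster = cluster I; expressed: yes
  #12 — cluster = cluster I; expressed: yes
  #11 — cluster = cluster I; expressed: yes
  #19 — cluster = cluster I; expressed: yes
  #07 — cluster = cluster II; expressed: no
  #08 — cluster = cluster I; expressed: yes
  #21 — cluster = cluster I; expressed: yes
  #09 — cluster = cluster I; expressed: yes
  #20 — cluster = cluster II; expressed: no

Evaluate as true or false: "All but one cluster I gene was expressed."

The determiner here denotes the relation: |A ∖ B| = 1.
A (the restrictor) = {#14, #15, #24, #06, #18, #23, #16, #22, #12, #11, #19, #08, #21, #09}, |A| = 14.
A ∖ B = {#23}, so |A ∖ B| = 1.
|A ∖ B| = 1, so the statement is true.

True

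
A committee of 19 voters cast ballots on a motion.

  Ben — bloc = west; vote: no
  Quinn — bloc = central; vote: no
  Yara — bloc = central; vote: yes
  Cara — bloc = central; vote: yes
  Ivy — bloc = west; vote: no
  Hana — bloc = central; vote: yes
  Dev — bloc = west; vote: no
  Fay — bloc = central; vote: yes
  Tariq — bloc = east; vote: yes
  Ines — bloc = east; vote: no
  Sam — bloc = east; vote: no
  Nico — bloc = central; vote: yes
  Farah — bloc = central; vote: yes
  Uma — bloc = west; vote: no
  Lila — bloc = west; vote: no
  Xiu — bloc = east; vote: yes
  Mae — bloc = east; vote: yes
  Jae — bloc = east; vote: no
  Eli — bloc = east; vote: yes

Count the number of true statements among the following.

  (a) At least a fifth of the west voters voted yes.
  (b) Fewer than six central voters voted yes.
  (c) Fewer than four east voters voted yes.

0

(a) west: |A| = 5, |A ∩ B| = 0; needs |A ∩ B| / |A| ≥ 1/5 — false.
(b) central: |A| = 7, |A ∩ B| = 6; needs |A ∩ B| < 6 — false.
(c) east: |A| = 7, |A ∩ B| = 4; needs |A ∩ B| < 4 — false.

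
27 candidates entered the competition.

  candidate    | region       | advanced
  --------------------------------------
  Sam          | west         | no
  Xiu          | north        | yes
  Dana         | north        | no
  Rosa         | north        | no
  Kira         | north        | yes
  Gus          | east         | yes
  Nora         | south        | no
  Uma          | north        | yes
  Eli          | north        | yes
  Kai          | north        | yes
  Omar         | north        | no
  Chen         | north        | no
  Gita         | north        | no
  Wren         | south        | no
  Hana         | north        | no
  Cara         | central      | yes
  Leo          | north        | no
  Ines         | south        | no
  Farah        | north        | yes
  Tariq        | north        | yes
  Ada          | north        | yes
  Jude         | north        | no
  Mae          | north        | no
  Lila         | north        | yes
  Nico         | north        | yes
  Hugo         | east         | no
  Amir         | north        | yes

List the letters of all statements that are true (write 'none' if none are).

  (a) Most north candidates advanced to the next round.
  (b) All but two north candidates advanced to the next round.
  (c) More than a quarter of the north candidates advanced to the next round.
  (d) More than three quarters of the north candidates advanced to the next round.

(a), (c)

|A| = 20, |A ∩ B| = 11, |A ∖ B| = 9.
(a) |A ∩ B| > |A ∖ B|: holds.
(b) |A ∖ B| = 2: fails.
(c) |A ∩ B| / |A| > 1/4: holds.
(d) |A ∩ B| / |A| > 3/4: fails.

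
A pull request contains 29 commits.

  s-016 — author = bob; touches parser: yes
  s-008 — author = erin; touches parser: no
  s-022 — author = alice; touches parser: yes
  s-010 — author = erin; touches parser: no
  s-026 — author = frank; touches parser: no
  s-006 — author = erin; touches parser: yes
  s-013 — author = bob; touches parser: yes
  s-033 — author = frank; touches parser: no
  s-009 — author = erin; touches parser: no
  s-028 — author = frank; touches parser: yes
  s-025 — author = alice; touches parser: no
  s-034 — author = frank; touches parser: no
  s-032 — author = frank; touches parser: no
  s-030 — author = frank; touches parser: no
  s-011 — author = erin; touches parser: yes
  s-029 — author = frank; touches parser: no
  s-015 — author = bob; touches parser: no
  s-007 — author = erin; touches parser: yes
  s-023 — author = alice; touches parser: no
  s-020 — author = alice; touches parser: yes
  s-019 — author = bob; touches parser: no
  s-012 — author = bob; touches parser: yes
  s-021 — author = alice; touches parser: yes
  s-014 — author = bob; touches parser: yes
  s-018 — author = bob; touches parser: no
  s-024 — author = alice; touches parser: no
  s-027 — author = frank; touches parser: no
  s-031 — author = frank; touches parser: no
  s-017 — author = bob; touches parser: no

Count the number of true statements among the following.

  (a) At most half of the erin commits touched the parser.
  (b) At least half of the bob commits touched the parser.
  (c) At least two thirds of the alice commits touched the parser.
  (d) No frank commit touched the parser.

2

(a) erin: |A| = 6, |A ∩ B| = 3; needs |A ∩ B| ≤ |A ∖ B| — true.
(b) bob: |A| = 8, |A ∩ B| = 4; needs |A ∩ B| ≥ |A ∖ B| — true.
(c) alice: |A| = 6, |A ∩ B| = 3; needs |A ∩ B| / |A| ≥ 2/3 — false.
(d) frank: |A| = 9, |A ∩ B| = 1; needs A ∩ B = ∅ (|A ∩ B| = 0) — false.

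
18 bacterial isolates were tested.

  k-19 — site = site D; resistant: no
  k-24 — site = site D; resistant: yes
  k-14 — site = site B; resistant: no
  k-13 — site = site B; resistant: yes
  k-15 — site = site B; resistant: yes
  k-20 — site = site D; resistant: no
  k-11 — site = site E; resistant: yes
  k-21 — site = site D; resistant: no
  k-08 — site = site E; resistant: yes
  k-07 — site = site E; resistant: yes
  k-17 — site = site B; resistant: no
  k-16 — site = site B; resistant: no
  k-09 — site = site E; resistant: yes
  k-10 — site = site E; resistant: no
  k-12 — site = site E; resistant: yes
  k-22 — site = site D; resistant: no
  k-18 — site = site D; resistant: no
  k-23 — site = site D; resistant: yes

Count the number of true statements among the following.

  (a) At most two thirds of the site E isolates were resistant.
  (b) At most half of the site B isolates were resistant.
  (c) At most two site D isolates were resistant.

2

(a) site E: |A| = 6, |A ∩ B| = 5; needs |A ∩ B| / |A| ≤ 2/3 — false.
(b) site B: |A| = 5, |A ∩ B| = 2; needs |A ∩ B| ≤ |A ∖ B| — true.
(c) site D: |A| = 7, |A ∩ B| = 2; needs |A ∩ B| ≤ 2 — true.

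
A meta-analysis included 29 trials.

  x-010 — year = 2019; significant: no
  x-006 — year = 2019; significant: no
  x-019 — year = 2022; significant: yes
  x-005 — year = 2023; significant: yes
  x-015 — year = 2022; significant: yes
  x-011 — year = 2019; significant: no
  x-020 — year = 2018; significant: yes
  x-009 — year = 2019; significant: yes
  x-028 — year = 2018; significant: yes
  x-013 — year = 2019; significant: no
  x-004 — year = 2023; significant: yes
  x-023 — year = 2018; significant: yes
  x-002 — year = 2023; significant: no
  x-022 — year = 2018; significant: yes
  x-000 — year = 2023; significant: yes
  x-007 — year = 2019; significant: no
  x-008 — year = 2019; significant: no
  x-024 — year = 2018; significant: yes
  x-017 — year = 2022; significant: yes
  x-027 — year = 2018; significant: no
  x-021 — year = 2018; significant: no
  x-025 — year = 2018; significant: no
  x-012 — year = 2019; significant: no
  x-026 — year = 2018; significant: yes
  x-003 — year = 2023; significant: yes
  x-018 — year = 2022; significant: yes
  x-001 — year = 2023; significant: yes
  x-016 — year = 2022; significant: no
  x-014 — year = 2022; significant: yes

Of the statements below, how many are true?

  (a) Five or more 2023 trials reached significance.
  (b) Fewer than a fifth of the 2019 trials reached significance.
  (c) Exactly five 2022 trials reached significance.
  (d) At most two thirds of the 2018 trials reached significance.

4

(a) 2023: |A| = 6, |A ∩ B| = 5; needs |A ∩ B| ≥ 5 — true.
(b) 2019: |A| = 8, |A ∩ B| = 1; needs |A ∩ B| / |A| < 1/5 — true.
(c) 2022: |A| = 6, |A ∩ B| = 5; needs |A ∩ B| = 5 — true.
(d) 2018: |A| = 9, |A ∩ B| = 6; needs |A ∩ B| / |A| ≤ 2/3 — true.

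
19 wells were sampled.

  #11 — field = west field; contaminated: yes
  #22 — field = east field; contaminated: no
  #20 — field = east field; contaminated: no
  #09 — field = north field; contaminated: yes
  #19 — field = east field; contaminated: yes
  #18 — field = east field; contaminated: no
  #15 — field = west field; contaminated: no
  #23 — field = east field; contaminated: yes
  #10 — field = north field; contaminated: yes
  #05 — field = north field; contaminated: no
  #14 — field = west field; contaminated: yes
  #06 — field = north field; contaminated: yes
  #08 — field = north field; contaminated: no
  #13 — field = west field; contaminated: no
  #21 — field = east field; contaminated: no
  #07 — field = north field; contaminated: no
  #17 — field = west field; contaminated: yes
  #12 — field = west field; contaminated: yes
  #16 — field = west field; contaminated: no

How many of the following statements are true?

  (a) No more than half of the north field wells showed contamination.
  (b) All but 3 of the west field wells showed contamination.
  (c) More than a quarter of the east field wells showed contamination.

3

(a) north field: |A| = 6, |A ∩ B| = 3; needs |A ∩ B| ≤ |A ∖ B| — true.
(b) west field: |A| = 7, |A ∩ B| = 4; needs |A ∖ B| = 3 — true.
(c) east field: |A| = 6, |A ∩ B| = 2; needs |A ∩ B| / |A| > 1/4 — true.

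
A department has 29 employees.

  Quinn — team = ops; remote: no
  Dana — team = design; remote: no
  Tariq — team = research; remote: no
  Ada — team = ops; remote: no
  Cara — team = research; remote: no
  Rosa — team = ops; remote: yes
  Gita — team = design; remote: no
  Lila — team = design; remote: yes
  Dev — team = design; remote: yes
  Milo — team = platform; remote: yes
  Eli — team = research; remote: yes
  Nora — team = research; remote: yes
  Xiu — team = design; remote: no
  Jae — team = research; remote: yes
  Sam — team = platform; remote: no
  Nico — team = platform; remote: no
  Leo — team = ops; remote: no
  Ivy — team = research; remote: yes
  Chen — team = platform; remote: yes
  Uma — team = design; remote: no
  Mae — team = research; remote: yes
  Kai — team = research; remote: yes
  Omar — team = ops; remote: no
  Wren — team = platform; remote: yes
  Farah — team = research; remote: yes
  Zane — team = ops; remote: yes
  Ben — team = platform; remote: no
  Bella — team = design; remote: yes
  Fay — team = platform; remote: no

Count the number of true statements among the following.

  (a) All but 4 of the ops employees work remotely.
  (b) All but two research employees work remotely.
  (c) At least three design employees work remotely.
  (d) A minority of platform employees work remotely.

(a) ops: |A| = 6, |A ∩ B| = 2; needs |A ∖ B| = 4 — true.
(b) research: |A| = 9, |A ∩ B| = 7; needs |A ∖ B| = 2 — true.
(c) design: |A| = 7, |A ∩ B| = 3; needs |A ∩ B| ≥ 3 — true.
(d) platform: |A| = 7, |A ∩ B| = 3; needs |A ∩ B| < |A ∖ B| — true.

4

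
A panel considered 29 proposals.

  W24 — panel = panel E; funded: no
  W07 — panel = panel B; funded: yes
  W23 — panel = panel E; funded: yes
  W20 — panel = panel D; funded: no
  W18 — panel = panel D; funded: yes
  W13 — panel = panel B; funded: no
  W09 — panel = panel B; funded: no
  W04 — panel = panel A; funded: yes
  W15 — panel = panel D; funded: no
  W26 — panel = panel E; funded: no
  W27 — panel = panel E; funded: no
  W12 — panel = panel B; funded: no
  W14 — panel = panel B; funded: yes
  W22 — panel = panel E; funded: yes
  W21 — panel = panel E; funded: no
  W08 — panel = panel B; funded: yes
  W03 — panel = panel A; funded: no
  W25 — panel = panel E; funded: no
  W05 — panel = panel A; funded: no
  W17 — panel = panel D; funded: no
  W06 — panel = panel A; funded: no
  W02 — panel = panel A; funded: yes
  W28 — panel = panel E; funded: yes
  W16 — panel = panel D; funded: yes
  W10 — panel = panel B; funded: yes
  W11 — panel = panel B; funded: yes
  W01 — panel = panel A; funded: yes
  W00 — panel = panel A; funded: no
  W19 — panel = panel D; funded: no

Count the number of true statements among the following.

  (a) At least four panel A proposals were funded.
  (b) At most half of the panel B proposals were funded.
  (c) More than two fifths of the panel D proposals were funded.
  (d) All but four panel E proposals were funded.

(a) panel A: |A| = 7, |A ∩ B| = 3; needs |A ∩ B| ≥ 4 — false.
(b) panel B: |A| = 8, |A ∩ B| = 5; needs |A ∩ B| ≤ |A ∖ B| — false.
(c) panel D: |A| = 6, |A ∩ B| = 2; needs |A ∩ B| / |A| > 2/5 — false.
(d) panel E: |A| = 8, |A ∩ B| = 3; needs |A ∖ B| = 4 — false.

0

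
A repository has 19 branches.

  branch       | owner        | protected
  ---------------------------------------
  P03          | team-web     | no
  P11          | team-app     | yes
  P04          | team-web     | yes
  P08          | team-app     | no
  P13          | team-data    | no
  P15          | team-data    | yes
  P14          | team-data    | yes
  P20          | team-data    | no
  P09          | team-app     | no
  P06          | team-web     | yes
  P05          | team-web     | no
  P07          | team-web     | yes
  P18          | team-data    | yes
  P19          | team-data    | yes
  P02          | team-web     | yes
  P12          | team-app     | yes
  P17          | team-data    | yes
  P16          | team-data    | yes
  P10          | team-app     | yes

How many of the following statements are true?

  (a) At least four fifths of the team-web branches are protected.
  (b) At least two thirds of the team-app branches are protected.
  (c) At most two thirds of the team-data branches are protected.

(a) team-web: |A| = 6, |A ∩ B| = 4; needs |A ∩ B| / |A| ≥ 4/5 — false.
(b) team-app: |A| = 5, |A ∩ B| = 3; needs |A ∩ B| / |A| ≥ 2/3 — false.
(c) team-data: |A| = 8, |A ∩ B| = 6; needs |A ∩ B| / |A| ≤ 2/3 — false.

0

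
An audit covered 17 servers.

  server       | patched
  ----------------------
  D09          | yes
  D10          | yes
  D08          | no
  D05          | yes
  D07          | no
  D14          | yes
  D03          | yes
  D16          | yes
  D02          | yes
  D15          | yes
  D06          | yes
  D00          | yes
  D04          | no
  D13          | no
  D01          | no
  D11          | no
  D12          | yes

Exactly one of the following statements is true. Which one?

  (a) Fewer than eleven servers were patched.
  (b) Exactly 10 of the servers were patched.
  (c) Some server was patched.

(c)

|A| = 17, |A ∩ B| = 11, |A ∖ B| = 6.
(a) requires |A ∩ B| < 11: false.
(b) requires |A ∩ B| = 10: false.
(c) requires A ∩ B ≠ ∅ (|A ∩ B| ≥ 1): true.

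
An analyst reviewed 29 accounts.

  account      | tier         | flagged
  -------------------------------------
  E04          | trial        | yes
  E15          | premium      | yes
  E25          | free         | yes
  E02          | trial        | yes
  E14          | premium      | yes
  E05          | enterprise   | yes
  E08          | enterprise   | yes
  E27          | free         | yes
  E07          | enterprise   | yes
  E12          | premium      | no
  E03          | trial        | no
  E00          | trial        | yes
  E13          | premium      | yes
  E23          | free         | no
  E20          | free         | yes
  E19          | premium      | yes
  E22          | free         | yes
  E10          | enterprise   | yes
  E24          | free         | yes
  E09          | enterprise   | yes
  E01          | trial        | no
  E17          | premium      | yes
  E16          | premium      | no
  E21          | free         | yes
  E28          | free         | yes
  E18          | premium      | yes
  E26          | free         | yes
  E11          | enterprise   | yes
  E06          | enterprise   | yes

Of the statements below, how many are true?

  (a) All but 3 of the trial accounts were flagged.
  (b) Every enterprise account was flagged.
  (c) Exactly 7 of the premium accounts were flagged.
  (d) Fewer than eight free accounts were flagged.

1

(a) trial: |A| = 5, |A ∩ B| = 3; needs |A ∖ B| = 3 — false.
(b) enterprise: |A| = 7, |A ∩ B| = 7; needs A ⊆ B, i.e. every element of A is in B (|A ∖ B| = 0) — true.
(c) premium: |A| = 8, |A ∩ B| = 6; needs |A ∩ B| = 7 — false.
(d) free: |A| = 9, |A ∩ B| = 8; needs |A ∩ B| < 8 — false.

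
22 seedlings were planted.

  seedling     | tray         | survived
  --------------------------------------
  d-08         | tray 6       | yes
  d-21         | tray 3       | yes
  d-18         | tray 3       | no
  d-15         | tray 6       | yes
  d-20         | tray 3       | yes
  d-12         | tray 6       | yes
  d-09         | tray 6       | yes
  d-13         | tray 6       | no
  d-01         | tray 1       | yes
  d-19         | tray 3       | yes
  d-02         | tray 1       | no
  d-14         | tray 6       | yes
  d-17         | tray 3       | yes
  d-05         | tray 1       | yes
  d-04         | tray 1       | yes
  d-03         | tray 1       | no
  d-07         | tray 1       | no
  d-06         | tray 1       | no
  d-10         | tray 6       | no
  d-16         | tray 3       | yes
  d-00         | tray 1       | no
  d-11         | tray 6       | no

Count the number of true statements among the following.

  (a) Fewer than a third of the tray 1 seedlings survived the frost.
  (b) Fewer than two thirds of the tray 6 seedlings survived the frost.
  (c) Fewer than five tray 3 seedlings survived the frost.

(a) tray 1: |A| = 8, |A ∩ B| = 3; needs |A ∩ B| / |A| < 1/3 — false.
(b) tray 6: |A| = 8, |A ∩ B| = 5; needs |A ∩ B| / |A| < 2/3 — true.
(c) tray 3: |A| = 6, |A ∩ B| = 5; needs |A ∩ B| < 5 — false.

1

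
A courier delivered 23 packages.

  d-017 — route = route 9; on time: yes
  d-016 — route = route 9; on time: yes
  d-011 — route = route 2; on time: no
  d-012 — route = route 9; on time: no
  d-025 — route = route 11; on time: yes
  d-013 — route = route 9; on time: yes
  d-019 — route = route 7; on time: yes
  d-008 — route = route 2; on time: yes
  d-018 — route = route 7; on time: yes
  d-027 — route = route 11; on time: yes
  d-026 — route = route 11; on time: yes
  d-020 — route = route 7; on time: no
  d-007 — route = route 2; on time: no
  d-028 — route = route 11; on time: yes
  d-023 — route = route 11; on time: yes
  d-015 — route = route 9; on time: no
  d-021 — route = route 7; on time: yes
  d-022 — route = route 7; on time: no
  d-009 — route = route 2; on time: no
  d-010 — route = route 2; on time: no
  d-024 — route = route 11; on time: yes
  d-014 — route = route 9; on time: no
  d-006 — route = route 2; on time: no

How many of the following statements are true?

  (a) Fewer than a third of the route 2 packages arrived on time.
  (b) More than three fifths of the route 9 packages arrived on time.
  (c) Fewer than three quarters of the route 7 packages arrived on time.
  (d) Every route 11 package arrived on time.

3

(a) route 2: |A| = 6, |A ∩ B| = 1; needs |A ∩ B| / |A| < 1/3 — true.
(b) route 9: |A| = 6, |A ∩ B| = 3; needs |A ∩ B| / |A| > 3/5 — false.
(c) route 7: |A| = 5, |A ∩ B| = 3; needs |A ∩ B| / |A| < 3/4 — true.
(d) route 11: |A| = 6, |A ∩ B| = 6; needs A ⊆ B, i.e. every element of A is in B (|A ∖ B| = 0) — true.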